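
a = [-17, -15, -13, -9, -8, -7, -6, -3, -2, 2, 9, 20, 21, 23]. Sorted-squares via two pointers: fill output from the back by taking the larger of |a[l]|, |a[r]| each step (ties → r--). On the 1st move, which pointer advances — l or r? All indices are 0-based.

[0,13] |-17|<=|23| out[13]=529 → r--

r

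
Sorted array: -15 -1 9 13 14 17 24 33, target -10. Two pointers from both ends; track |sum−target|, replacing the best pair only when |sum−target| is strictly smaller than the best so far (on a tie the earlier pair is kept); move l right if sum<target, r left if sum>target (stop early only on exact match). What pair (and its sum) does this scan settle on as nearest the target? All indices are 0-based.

pair (-15, 9) with sum -6 (|Δ|=4)

l=0 r=7: -15+33=18 d=28 *, r--
l=0 r=6: -15+24=9 d=19 *, r--
l=0 r=5: -15+17=2 d=12 *, r--
l=0 r=4: -15+14=-1 d=9 *, r--
l=0 r=3: -15+13=-2 d=8 *, r--
l=0 r=2: -15+9=-6 d=4 *, r--
l=0 r=1: -15+-1=-16 d=6, l++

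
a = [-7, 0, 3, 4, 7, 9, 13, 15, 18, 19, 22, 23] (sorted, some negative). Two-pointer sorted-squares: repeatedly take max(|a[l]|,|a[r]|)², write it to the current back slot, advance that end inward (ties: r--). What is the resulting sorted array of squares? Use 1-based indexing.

l=1 r=12: |-7|<=|23| out[12]=529, r--
l=1 r=11: |-7|<=|22| out[11]=484, r--
l=1 r=10: |-7|<=|19| out[10]=361, r--
l=1 r=9: |-7|<=|18| out[9]=324, r--
l=1 r=8: |-7|<=|15| out[8]=225, r--
l=1 r=7: |-7|<=|13| out[7]=169, r--
l=1 r=6: |-7|<=|9| out[6]=81, r--
l=1 r=5: |-7|<=|7| out[5]=49, r--
l=1 r=4: |-7|>|4| out[4]=49, l++
l=2 r=4: |0|<=|4| out[3]=16, r--
l=2 r=3: |0|<=|3| out[2]=9, r--
l=2 r=2: |0|<=|0| out[1]=0, r--

[0, 9, 16, 49, 49, 81, 169, 225, 324, 361, 484, 529]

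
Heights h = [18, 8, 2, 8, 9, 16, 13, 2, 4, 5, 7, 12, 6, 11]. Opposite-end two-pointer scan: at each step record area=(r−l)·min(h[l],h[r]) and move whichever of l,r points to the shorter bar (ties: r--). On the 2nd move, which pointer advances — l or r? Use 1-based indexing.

l=1 r=14: min(18,11)*13=143 best=143 *, r--
l=1 r=13: min(18,6)*12=72 best=143, r--

r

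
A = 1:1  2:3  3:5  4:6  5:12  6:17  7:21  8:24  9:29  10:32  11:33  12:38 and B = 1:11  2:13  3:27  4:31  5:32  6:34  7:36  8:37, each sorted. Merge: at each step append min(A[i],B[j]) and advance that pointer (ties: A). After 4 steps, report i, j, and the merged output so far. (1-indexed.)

i=1 j=1: A[i]=1<=B[j]=11 take 1, i++
i=2 j=1: A[i]=3<=B[j]=11 take 3, i++
i=3 j=1: A[i]=5<=B[j]=11 take 5, i++
i=4 j=1: A[i]=6<=B[j]=11 take 6, i++

i=5, j=1, merged so far=[1, 3, 5, 6]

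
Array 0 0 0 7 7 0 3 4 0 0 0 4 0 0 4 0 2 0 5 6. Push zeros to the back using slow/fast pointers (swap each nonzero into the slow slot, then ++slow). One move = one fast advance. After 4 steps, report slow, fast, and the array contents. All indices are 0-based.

slow=1, fast=4, a=[7, 0, 0, 0, 7, 0, 3, 4, 0, 0, 0, 4, 0, 0, 4, 0, 2, 0, 5, 6]

(s=0,f=0) a[fast]=0 → fast++
(s=0,f=1) a[fast]=0 → fast++
(s=0,f=2) a[fast]=0 → fast++
(s=0,f=3) a[fast]=7≠0 swap→a[0]=7 → slow++,fast++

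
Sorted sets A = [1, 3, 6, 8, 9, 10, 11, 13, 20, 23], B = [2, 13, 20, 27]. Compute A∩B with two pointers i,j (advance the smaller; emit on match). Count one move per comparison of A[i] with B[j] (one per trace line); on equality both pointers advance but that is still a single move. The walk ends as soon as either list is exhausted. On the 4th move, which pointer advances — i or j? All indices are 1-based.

i

[i=1,j=1] 1<2 → i++
[i=2,j=1] 3>2 → j++
[i=2,j=2] 3<13 → i++
[i=3,j=2] 6<13 → i++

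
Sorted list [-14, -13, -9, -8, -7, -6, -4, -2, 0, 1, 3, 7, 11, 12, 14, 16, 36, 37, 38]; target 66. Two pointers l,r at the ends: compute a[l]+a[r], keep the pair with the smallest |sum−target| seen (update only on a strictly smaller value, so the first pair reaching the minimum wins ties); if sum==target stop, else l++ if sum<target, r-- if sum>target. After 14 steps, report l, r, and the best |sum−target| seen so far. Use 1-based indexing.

[1,19] -14+38=24 d=42 * → l++
[2,19] -13+38=25 d=41 * → l++
[3,19] -9+38=29 d=37 * → l++
[4,19] -8+38=30 d=36 * → l++
[5,19] -7+38=31 d=35 * → l++
[6,19] -6+38=32 d=34 * → l++
[7,19] -4+38=34 d=32 * → l++
[8,19] -2+38=36 d=30 * → l++
[9,19] 0+38=38 d=28 * → l++
[10,19] 1+38=39 d=27 * → l++
[11,19] 3+38=41 d=25 * → l++
[12,19] 7+38=45 d=21 * → l++
[13,19] 11+38=49 d=17 * → l++
[14,19] 12+38=50 d=16 * → l++

l=15, r=19, best |Δ|=16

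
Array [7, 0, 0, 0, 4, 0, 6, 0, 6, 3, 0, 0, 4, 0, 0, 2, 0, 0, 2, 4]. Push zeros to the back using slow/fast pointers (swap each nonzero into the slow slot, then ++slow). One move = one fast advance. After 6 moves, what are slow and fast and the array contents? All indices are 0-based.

slow=2, fast=6, a=[7, 4, 0, 0, 0, 0, 6, 0, 6, 3, 0, 0, 4, 0, 0, 2, 0, 0, 2, 4]

slow=0 fast=0: a[fast]=7≠0 swap→a[0]=7, slow++,fast++
slow=1 fast=1: a[fast]=0, fast++
slow=1 fast=2: a[fast]=0, fast++
slow=1 fast=3: a[fast]=0, fast++
slow=1 fast=4: a[fast]=4≠0 swap→a[1]=4, slow++,fast++
slow=2 fast=5: a[fast]=0, fast++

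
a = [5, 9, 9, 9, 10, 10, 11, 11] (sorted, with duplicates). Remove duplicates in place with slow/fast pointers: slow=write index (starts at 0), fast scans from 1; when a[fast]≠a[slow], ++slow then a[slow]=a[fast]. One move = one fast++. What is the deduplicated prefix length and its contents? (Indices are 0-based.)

(s=0,f=1) a[fast]=9≠a[slow]=5 write a[1]=9 → slow++,fast++
(s=1,f=2) a[fast]=9=a[slow] dup → fast++
(s=1,f=3) a[fast]=9=a[slow] dup → fast++
(s=1,f=4) a[fast]=10≠a[slow]=9 write a[2]=10 → slow++,fast++
(s=2,f=5) a[fast]=10=a[slow] dup → fast++
(s=2,f=6) a[fast]=11≠a[slow]=10 write a[3]=11 → slow++,fast++
(s=3,f=7) a[fast]=11=a[slow] dup → fast++

length 4; prefix = [5, 9, 10, 11]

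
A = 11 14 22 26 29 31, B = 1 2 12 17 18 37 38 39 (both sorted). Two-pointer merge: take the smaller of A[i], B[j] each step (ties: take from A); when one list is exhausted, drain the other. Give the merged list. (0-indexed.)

i=0 j=0: A[i]=11>B[j]=1 take 1, j++
i=0 j=1: A[i]=11>B[j]=2 take 2, j++
i=0 j=2: A[i]=11<=B[j]=12 take 11, i++
i=1 j=2: A[i]=14>B[j]=12 take 12, j++
i=1 j=3: A[i]=14<=B[j]=17 take 14, i++
i=2 j=3: A[i]=22>B[j]=17 take 17, j++
i=2 j=4: A[i]=22>B[j]=18 take 18, j++
i=2 j=5: A[i]=22<=B[j]=37 take 22, i++
i=3 j=5: A[i]=26<=B[j]=37 take 26, i++
i=4 j=5: A[i]=29<=B[j]=37 take 29, i++
i=5 j=5: A[i]=31<=B[j]=37 take 31, i++
i=6 j=5: A done, take B[j]=37, j++
i=6 j=6: A done, take B[j]=38, j++
i=6 j=7: A done, take B[j]=39, j++

[1, 2, 11, 12, 14, 17, 18, 22, 26, 29, 31, 37, 38, 39]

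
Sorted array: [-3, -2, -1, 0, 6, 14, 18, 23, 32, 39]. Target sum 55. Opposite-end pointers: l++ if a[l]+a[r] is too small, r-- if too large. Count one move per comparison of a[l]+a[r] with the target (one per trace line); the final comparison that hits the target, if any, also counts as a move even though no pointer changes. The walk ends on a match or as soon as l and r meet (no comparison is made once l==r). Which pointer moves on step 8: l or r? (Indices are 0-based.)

l

[0,9] -3+39=36 <55 → l++
[1,9] -2+39=37 <55 → l++
[2,9] -1+39=38 <55 → l++
[3,9] 0+39=39 <55 → l++
[4,9] 6+39=45 <55 → l++
[5,9] 14+39=53 <55 → l++
[6,9] 18+39=57 >55 → r--
[6,8] 18+32=50 <55 → l++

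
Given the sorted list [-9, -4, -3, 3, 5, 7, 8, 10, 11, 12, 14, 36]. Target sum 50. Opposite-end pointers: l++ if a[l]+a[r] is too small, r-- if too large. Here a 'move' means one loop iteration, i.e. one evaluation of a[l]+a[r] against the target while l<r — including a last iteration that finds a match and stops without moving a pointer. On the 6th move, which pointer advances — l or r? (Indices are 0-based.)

l

[0,11] -9+36=27 <50 → l++
[1,11] -4+36=32 <50 → l++
[2,11] -3+36=33 <50 → l++
[3,11] 3+36=39 <50 → l++
[4,11] 5+36=41 <50 → l++
[5,11] 7+36=43 <50 → l++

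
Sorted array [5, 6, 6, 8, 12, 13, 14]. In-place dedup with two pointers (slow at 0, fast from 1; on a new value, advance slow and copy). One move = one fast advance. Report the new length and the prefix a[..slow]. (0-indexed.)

length 6; prefix = [5, 6, 8, 12, 13, 14]

(s=0,f=1) a[fast]=6≠a[slow]=5 write a[1]=6 → slow++,fast++
(s=1,f=2) a[fast]=6=a[slow] dup → fast++
(s=1,f=3) a[fast]=8≠a[slow]=6 write a[2]=8 → slow++,fast++
(s=2,f=4) a[fast]=12≠a[slow]=8 write a[3]=12 → slow++,fast++
(s=3,f=5) a[fast]=13≠a[slow]=12 write a[4]=13 → slow++,fast++
(s=4,f=6) a[fast]=14≠a[slow]=13 write a[5]=14 → slow++,fast++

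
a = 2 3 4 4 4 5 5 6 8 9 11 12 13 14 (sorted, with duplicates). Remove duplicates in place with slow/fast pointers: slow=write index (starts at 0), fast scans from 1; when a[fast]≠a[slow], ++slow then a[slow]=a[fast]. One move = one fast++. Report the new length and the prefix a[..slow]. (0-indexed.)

slow=0 fast=1: a[fast]=3≠a[slow]=2 write a[1]=3, slow++,fast++
slow=1 fast=2: a[fast]=4≠a[slow]=3 write a[2]=4, slow++,fast++
slow=2 fast=3: a[fast]=4=a[slow] dup, fast++
slow=2 fast=4: a[fast]=4=a[slow] dup, fast++
slow=2 fast=5: a[fast]=5≠a[slow]=4 write a[3]=5, slow++,fast++
slow=3 fast=6: a[fast]=5=a[slow] dup, fast++
slow=3 fast=7: a[fast]=6≠a[slow]=5 write a[4]=6, slow++,fast++
slow=4 fast=8: a[fast]=8≠a[slow]=6 write a[5]=8, slow++,fast++
slow=5 fast=9: a[fast]=9≠a[slow]=8 write a[6]=9, slow++,fast++
slow=6 fast=10: a[fast]=11≠a[slow]=9 write a[7]=11, slow++,fast++
slow=7 fast=11: a[fast]=12≠a[slow]=11 write a[8]=12, slow++,fast++
slow=8 fast=12: a[fast]=13≠a[slow]=12 write a[9]=13, slow++,fast++
slow=9 fast=13: a[fast]=14≠a[slow]=13 write a[10]=14, slow++,fast++

length 11; prefix = [2, 3, 4, 5, 6, 8, 9, 11, 12, 13, 14]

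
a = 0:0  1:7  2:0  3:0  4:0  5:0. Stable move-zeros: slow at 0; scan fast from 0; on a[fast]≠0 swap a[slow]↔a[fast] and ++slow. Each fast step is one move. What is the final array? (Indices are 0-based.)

slow=0 fast=0: a[fast]=0, fast++
slow=0 fast=1: a[fast]=7≠0 swap→a[0]=7, slow++,fast++
slow=1 fast=2: a[fast]=0, fast++
slow=1 fast=3: a[fast]=0, fast++
slow=1 fast=4: a[fast]=0, fast++
slow=1 fast=5: a[fast]=0, fast++

[7, 0, 0, 0, 0, 0]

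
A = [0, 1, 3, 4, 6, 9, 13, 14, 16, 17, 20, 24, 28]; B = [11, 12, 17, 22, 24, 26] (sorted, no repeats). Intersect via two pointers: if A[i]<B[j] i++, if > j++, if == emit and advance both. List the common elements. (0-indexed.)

i=0 j=0: 0<11, i++
i=1 j=0: 1<11, i++
i=2 j=0: 3<11, i++
i=3 j=0: 4<11, i++
i=4 j=0: 6<11, i++
i=5 j=0: 9<11, i++
i=6 j=0: 13>11, j++
i=6 j=1: 13>12, j++
i=6 j=2: 13<17, i++
i=7 j=2: 14<17, i++
i=8 j=2: 16<17, i++
i=9 j=2: 17==17 emit, i++,j++
i=10 j=3: 20<22, i++
i=11 j=3: 24>22, j++
i=11 j=4: 24==24 emit, i++,j++
i=12 j=5: 28>26, j++

intersection = [17, 24]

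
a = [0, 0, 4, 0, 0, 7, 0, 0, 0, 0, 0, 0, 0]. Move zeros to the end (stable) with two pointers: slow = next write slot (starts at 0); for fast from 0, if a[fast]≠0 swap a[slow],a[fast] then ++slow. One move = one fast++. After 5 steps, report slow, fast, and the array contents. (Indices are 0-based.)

slow=0 fast=0: a[fast]=0, fast++
slow=0 fast=1: a[fast]=0, fast++
slow=0 fast=2: a[fast]=4≠0 swap→a[0]=4, slow++,fast++
slow=1 fast=3: a[fast]=0, fast++
slow=1 fast=4: a[fast]=0, fast++

slow=1, fast=5, a=[4, 0, 0, 0, 0, 7, 0, 0, 0, 0, 0, 0, 0]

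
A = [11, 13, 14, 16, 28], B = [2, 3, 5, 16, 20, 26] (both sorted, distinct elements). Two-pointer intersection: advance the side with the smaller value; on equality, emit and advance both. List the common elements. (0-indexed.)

[i=0,j=0] 11>2 → j++
[i=0,j=1] 11>3 → j++
[i=0,j=2] 11>5 → j++
[i=0,j=3] 11<16 → i++
[i=1,j=3] 13<16 → i++
[i=2,j=3] 14<16 → i++
[i=3,j=3] 16==16 emit → i++,j++
[i=4,j=4] 28>20 → j++
[i=4,j=5] 28>26 → j++

intersection = [16]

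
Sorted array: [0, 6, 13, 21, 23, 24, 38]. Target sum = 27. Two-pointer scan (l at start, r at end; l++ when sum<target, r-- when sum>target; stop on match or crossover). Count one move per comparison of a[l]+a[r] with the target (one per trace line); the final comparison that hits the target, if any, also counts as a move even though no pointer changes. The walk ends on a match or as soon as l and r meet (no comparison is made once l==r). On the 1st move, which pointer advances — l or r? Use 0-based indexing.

l=0 r=6: 0+38=38 >27, r--

r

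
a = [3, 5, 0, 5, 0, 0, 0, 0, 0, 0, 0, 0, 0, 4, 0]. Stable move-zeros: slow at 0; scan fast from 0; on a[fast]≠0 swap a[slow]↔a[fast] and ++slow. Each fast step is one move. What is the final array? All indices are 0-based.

[3, 5, 5, 4, 0, 0, 0, 0, 0, 0, 0, 0, 0, 0, 0]

(s=0,f=0) a[fast]=3≠0 swap→a[0]=3 → slow++,fast++
(s=1,f=1) a[fast]=5≠0 swap→a[1]=5 → slow++,fast++
(s=2,f=2) a[fast]=0 → fast++
(s=2,f=3) a[fast]=5≠0 swap→a[2]=5 → slow++,fast++
(s=3,f=4) a[fast]=0 → fast++
(s=3,f=5) a[fast]=0 → fast++
(s=3,f=6) a[fast]=0 → fast++
(s=3,f=7) a[fast]=0 → fast++
(s=3,f=8) a[fast]=0 → fast++
(s=3,f=9) a[fast]=0 → fast++
(s=3,f=10) a[fast]=0 → fast++
(s=3,f=11) a[fast]=0 → fast++
(s=3,f=12) a[fast]=0 → fast++
(s=3,f=13) a[fast]=4≠0 swap→a[3]=4 → slow++,fast++
(s=4,f=14) a[fast]=0 → fast++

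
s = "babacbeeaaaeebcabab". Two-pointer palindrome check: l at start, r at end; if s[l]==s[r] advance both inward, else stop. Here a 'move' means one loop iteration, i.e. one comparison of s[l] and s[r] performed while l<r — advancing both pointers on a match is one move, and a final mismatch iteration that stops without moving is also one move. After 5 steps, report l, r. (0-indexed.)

[0,18] 'b'=='b' → l++,r--
[1,17] 'a'=='a' → l++,r--
[2,16] 'b'=='b' → l++,r--
[3,15] 'a'=='a' → l++,r--
[4,14] 'c'=='c' → l++,r--

l=5, r=13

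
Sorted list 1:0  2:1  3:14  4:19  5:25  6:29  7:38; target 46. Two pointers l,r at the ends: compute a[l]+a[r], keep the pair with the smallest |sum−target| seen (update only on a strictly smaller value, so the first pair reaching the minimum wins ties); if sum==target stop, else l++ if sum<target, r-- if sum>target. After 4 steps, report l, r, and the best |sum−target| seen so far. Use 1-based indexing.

[1,7] 0+38=38 d=8 * → l++
[2,7] 1+38=39 d=7 * → l++
[3,7] 14+38=52 d=6 * → r--
[3,6] 14+29=43 d=3 * → l++

l=4, r=6, best |Δ|=3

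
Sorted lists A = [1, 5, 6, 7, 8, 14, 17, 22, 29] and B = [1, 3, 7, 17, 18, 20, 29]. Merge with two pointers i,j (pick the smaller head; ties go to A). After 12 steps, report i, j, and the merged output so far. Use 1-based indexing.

i=1 j=1: A[i]=1<=B[j]=1 take 1, i++
i=2 j=1: A[i]=5>B[j]=1 take 1, j++
i=2 j=2: A[i]=5>B[j]=3 take 3, j++
i=2 j=3: A[i]=5<=B[j]=7 take 5, i++
i=3 j=3: A[i]=6<=B[j]=7 take 6, i++
i=4 j=3: A[i]=7<=B[j]=7 take 7, i++
i=5 j=3: A[i]=8>B[j]=7 take 7, j++
i=5 j=4: A[i]=8<=B[j]=17 take 8, i++
i=6 j=4: A[i]=14<=B[j]=17 take 14, i++
i=7 j=4: A[i]=17<=B[j]=17 take 17, i++
i=8 j=4: A[i]=22>B[j]=17 take 17, j++
i=8 j=5: A[i]=22>B[j]=18 take 18, j++

i=8, j=6, merged so far=[1, 1, 3, 5, 6, 7, 7, 8, 14, 17, 17, 18]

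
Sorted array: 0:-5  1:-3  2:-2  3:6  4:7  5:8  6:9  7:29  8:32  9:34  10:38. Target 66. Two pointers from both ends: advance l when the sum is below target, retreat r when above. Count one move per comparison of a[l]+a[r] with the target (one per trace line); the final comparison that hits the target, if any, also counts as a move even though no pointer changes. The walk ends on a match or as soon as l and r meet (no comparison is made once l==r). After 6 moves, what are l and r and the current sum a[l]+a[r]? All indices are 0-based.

l=6, r=10, sum=47

l=0 r=10: -5+38=33 <66, l++
l=1 r=10: -3+38=35 <66, l++
l=2 r=10: -2+38=36 <66, l++
l=3 r=10: 6+38=44 <66, l++
l=4 r=10: 7+38=45 <66, l++
l=5 r=10: 8+38=46 <66, l++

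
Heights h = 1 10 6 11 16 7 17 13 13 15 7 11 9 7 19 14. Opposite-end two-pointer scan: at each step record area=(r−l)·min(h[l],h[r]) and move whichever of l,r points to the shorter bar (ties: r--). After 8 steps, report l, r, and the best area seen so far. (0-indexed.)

l=0 r=15: min(1,14)*15=15 best=15 *, l++
l=1 r=15: min(10,14)*14=140 best=140 *, l++
l=2 r=15: min(6,14)*13=78 best=140, l++
l=3 r=15: min(11,14)*12=132 best=140, l++
l=4 r=15: min(16,14)*11=154 best=154 *, r--
l=4 r=14: min(16,19)*10=160 best=160 *, l++
l=5 r=14: min(7,19)*9=63 best=160, l++
l=6 r=14: min(17,19)*8=136 best=160, l++

l=7, r=14, best area=160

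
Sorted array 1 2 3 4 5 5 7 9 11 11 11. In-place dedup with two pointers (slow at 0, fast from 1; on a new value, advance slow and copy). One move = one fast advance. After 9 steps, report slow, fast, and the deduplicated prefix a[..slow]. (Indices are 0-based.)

slow=0 fast=1: a[fast]=2≠a[slow]=1 write a[1]=2, slow++,fast++
slow=1 fast=2: a[fast]=3≠a[slow]=2 write a[2]=3, slow++,fast++
slow=2 fast=3: a[fast]=4≠a[slow]=3 write a[3]=4, slow++,fast++
slow=3 fast=4: a[fast]=5≠a[slow]=4 write a[4]=5, slow++,fast++
slow=4 fast=5: a[fast]=5=a[slow] dup, fast++
slow=4 fast=6: a[fast]=7≠a[slow]=5 write a[5]=7, slow++,fast++
slow=5 fast=7: a[fast]=9≠a[slow]=7 write a[6]=9, slow++,fast++
slow=6 fast=8: a[fast]=11≠a[slow]=9 write a[7]=11, slow++,fast++
slow=7 fast=9: a[fast]=11=a[slow] dup, fast++

slow=7, fast=10, prefix=[1, 2, 3, 4, 5, 7, 9, 11]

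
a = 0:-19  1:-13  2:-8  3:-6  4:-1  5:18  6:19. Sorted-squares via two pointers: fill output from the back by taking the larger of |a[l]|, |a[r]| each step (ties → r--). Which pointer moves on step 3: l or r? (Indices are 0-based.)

r

l=0 r=6: |-19|<=|19| out[6]=361, r--
l=0 r=5: |-19|>|18| out[5]=361, l++
l=1 r=5: |-13|<=|18| out[4]=324, r--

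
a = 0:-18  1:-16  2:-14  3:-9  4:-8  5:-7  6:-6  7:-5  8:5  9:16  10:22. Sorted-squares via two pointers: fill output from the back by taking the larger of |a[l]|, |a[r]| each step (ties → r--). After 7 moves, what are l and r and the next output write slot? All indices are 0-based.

l=5, r=8, next write slot=3

l=0 r=10: |-18|<=|22| out[10]=484, r--
l=0 r=9: |-18|>|16| out[9]=324, l++
l=1 r=9: |-16|<=|16| out[8]=256, r--
l=1 r=8: |-16|>|5| out[7]=256, l++
l=2 r=8: |-14|>|5| out[6]=196, l++
l=3 r=8: |-9|>|5| out[5]=81, l++
l=4 r=8: |-8|>|5| out[4]=64, l++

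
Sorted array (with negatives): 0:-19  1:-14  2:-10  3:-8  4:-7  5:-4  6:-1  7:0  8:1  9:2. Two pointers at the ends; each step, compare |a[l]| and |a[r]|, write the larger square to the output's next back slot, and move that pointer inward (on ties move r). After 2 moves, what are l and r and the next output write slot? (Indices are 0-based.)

l=0 r=9: |-19|>|2| out[9]=361, l++
l=1 r=9: |-14|>|2| out[8]=196, l++

l=2, r=9, next write slot=7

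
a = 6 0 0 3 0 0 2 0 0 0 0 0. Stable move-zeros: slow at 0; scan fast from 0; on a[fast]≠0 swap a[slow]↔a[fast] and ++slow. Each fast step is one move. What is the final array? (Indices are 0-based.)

[6, 3, 2, 0, 0, 0, 0, 0, 0, 0, 0, 0]

slow=0 fast=0: a[fast]=6≠0 swap→a[0]=6, slow++,fast++
slow=1 fast=1: a[fast]=0, fast++
slow=1 fast=2: a[fast]=0, fast++
slow=1 fast=3: a[fast]=3≠0 swap→a[1]=3, slow++,fast++
slow=2 fast=4: a[fast]=0, fast++
slow=2 fast=5: a[fast]=0, fast++
slow=2 fast=6: a[fast]=2≠0 swap→a[2]=2, slow++,fast++
slow=3 fast=7: a[fast]=0, fast++
slow=3 fast=8: a[fast]=0, fast++
slow=3 fast=9: a[fast]=0, fast++
slow=3 fast=10: a[fast]=0, fast++
slow=3 fast=11: a[fast]=0, fast++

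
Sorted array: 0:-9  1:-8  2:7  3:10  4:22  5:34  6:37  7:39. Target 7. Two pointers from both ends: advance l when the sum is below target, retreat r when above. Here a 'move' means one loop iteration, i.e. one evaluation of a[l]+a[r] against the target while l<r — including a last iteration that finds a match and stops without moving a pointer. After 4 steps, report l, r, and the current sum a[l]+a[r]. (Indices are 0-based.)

l=0, r=3, sum=1

[0,7] -9+39=30 >7 → r--
[0,6] -9+37=28 >7 → r--
[0,5] -9+34=25 >7 → r--
[0,4] -9+22=13 >7 → r--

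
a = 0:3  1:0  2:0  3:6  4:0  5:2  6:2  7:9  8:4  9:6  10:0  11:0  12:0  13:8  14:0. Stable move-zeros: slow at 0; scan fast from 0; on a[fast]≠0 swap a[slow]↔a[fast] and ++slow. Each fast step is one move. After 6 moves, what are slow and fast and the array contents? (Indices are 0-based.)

(s=0,f=0) a[fast]=3≠0 swap→a[0]=3 → slow++,fast++
(s=1,f=1) a[fast]=0 → fast++
(s=1,f=2) a[fast]=0 → fast++
(s=1,f=3) a[fast]=6≠0 swap→a[1]=6 → slow++,fast++
(s=2,f=4) a[fast]=0 → fast++
(s=2,f=5) a[fast]=2≠0 swap→a[2]=2 → slow++,fast++

slow=3, fast=6, a=[3, 6, 2, 0, 0, 0, 2, 9, 4, 6, 0, 0, 0, 8, 0]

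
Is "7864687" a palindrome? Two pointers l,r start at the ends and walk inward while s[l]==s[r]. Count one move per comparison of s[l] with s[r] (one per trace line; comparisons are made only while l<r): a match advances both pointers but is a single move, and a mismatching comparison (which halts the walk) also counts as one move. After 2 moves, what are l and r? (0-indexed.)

l=2, r=4

[0,6] '7'=='7' → l++,r--
[1,5] '8'=='8' → l++,r--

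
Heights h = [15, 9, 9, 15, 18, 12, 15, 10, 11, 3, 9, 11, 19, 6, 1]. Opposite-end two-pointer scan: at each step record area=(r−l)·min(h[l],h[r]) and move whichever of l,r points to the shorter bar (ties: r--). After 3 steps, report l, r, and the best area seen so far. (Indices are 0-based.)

l=0 r=14: min(15,1)*14=14 best=14 *, r--
l=0 r=13: min(15,6)*13=78 best=78 *, r--
l=0 r=12: min(15,19)*12=180 best=180 *, l++

l=1, r=12, best area=180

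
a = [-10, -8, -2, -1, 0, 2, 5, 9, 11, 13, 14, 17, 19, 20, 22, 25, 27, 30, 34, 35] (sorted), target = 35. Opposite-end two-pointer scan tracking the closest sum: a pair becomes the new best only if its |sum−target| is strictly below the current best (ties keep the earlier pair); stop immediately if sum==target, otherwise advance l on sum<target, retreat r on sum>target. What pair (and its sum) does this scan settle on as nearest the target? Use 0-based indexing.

[0,19] -10+35=25 d=10 * → l++
[1,19] -8+35=27 d=8 * → l++
[2,19] -2+35=33 d=2 * → l++
[3,19] -1+35=34 d=1 * → l++
[4,19] 0+35=35 d=0 * → stop

pair (0, 35) with sum 35 (|Δ|=0)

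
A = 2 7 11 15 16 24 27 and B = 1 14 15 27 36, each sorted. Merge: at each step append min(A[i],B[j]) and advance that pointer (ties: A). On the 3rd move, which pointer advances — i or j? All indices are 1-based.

i=1 j=1: A[i]=2>B[j]=1 take 1, j++
i=1 j=2: A[i]=2<=B[j]=14 take 2, i++
i=2 j=2: A[i]=7<=B[j]=14 take 7, i++

i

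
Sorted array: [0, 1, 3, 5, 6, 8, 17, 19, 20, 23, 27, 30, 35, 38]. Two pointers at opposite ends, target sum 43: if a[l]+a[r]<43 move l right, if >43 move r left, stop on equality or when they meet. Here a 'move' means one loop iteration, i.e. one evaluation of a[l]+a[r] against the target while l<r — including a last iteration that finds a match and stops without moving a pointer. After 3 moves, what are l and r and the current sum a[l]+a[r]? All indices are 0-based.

[0,13] 0+38=38 <43 → l++
[1,13] 1+38=39 <43 → l++
[2,13] 3+38=41 <43 → l++

l=3, r=13, sum=43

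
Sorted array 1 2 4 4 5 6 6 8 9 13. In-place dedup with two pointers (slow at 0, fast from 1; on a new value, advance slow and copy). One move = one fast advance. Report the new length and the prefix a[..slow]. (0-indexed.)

length 8; prefix = [1, 2, 4, 5, 6, 8, 9, 13]

slow=0 fast=1: a[fast]=2≠a[slow]=1 write a[1]=2, slow++,fast++
slow=1 fast=2: a[fast]=4≠a[slow]=2 write a[2]=4, slow++,fast++
slow=2 fast=3: a[fast]=4=a[slow] dup, fast++
slow=2 fast=4: a[fast]=5≠a[slow]=4 write a[3]=5, slow++,fast++
slow=3 fast=5: a[fast]=6≠a[slow]=5 write a[4]=6, slow++,fast++
slow=4 fast=6: a[fast]=6=a[slow] dup, fast++
slow=4 fast=7: a[fast]=8≠a[slow]=6 write a[5]=8, slow++,fast++
slow=5 fast=8: a[fast]=9≠a[slow]=8 write a[6]=9, slow++,fast++
slow=6 fast=9: a[fast]=13≠a[slow]=9 write a[7]=13, slow++,fast++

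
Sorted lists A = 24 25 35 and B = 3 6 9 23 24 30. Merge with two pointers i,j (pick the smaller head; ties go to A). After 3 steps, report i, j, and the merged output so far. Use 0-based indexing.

[i=0,j=0] A[i]=24>B[j]=3 take 3 → j++
[i=0,j=1] A[i]=24>B[j]=6 take 6 → j++
[i=0,j=2] A[i]=24>B[j]=9 take 9 → j++

i=0, j=3, merged so far=[3, 6, 9]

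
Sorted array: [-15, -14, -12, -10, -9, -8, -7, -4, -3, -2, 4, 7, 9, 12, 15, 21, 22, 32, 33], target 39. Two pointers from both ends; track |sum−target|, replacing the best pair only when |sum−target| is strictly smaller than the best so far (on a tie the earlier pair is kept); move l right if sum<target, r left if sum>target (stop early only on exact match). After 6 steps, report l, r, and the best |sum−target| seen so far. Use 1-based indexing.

l=7, r=19, best |Δ|=14

[1,19] -15+33=18 d=21 * → l++
[2,19] -14+33=19 d=20 * → l++
[3,19] -12+33=21 d=18 * → l++
[4,19] -10+33=23 d=16 * → l++
[5,19] -9+33=24 d=15 * → l++
[6,19] -8+33=25 d=14 * → l++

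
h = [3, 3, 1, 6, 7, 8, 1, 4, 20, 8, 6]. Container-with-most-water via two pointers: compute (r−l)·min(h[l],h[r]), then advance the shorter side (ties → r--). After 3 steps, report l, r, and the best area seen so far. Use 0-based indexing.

l=3, r=10, best area=30

l=0 r=10: min(3,6)*10=30 best=30 *, l++
l=1 r=10: min(3,6)*9=27 best=30, l++
l=2 r=10: min(1,6)*8=8 best=30, l++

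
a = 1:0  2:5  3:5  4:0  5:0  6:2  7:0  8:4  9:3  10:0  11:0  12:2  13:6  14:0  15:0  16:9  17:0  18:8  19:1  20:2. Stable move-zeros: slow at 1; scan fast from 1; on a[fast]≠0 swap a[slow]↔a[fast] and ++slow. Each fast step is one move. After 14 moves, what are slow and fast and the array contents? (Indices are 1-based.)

(s=1,f=1) a[fast]=0 → fast++
(s=1,f=2) a[fast]=5≠0 swap→a[1]=5 → slow++,fast++
(s=2,f=3) a[fast]=5≠0 swap→a[2]=5 → slow++,fast++
(s=3,f=4) a[fast]=0 → fast++
(s=3,f=5) a[fast]=0 → fast++
(s=3,f=6) a[fast]=2≠0 swap→a[3]=2 → slow++,fast++
(s=4,f=7) a[fast]=0 → fast++
(s=4,f=8) a[fast]=4≠0 swap→a[4]=4 → slow++,fast++
(s=5,f=9) a[fast]=3≠0 swap→a[5]=3 → slow++,fast++
(s=6,f=10) a[fast]=0 → fast++
(s=6,f=11) a[fast]=0 → fast++
(s=6,f=12) a[fast]=2≠0 swap→a[6]=2 → slow++,fast++
(s=7,f=13) a[fast]=6≠0 swap→a[7]=6 → slow++,fast++
(s=8,f=14) a[fast]=0 → fast++

slow=8, fast=15, a=[5, 5, 2, 4, 3, 2, 6, 0, 0, 0, 0, 0, 0, 0, 0, 9, 0, 8, 1, 2]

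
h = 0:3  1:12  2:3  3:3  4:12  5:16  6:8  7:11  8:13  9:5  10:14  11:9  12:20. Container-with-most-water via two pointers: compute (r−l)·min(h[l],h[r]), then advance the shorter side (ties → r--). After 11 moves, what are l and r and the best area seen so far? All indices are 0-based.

[0,12] min(3,20)*12=36 best=36 * → l++
[1,12] min(12,20)*11=132 best=132 * → l++
[2,12] min(3,20)*10=30 best=132 → l++
[3,12] min(3,20)*9=27 best=132 → l++
[4,12] min(12,20)*8=96 best=132 → l++
[5,12] min(16,20)*7=112 best=132 → l++
[6,12] min(8,20)*6=48 best=132 → l++
[7,12] min(11,20)*5=55 best=132 → l++
[8,12] min(13,20)*4=52 best=132 → l++
[9,12] min(5,20)*3=15 best=132 → l++
[10,12] min(14,20)*2=28 best=132 → l++

l=11, r=12, best area=132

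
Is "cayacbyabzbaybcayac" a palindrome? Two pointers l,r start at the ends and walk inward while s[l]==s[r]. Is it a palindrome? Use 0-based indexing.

[0,18] 'c'=='c' → l++,r--
[1,17] 'a'=='a' → l++,r--
[2,16] 'y'=='y' → l++,r--
[3,15] 'a'=='a' → l++,r--
[4,14] 'c'=='c' → l++,r--
[5,13] 'b'=='b' → l++,r--
[6,12] 'y'=='y' → l++,r--
[7,11] 'a'=='a' → l++,r--
[8,10] 'b'=='b' → l++,r--

palindrome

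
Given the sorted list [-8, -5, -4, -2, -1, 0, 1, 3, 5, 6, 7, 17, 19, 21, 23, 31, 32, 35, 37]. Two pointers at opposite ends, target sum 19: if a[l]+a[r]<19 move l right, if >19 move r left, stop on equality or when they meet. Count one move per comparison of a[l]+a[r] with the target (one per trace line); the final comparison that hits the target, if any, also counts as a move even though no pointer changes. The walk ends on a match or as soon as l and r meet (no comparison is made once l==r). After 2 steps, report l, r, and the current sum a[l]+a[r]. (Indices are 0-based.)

[0,18] -8+37=29 >19 → r--
[0,17] -8+35=27 >19 → r--

l=0, r=16, sum=24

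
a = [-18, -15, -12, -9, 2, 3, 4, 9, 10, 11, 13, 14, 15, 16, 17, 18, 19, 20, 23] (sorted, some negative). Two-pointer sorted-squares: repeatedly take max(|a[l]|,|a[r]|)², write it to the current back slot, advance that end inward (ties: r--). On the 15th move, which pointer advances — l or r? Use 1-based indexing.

l=1 r=19: |-18|<=|23| out[19]=529, r--
l=1 r=18: |-18|<=|20| out[18]=400, r--
l=1 r=17: |-18|<=|19| out[17]=361, r--
l=1 r=16: |-18|<=|18| out[16]=324, r--
l=1 r=15: |-18|>|17| out[15]=324, l++
l=2 r=15: |-15|<=|17| out[14]=289, r--
l=2 r=14: |-15|<=|16| out[13]=256, r--
l=2 r=13: |-15|<=|15| out[12]=225, r--
l=2 r=12: |-15|>|14| out[11]=225, l++
l=3 r=12: |-12|<=|14| out[10]=196, r--
l=3 r=11: |-12|<=|13| out[9]=169, r--
l=3 r=10: |-12|>|11| out[8]=144, l++
l=4 r=10: |-9|<=|11| out[7]=121, r--
l=4 r=9: |-9|<=|10| out[6]=100, r--
l=4 r=8: |-9|<=|9| out[5]=81, r--

r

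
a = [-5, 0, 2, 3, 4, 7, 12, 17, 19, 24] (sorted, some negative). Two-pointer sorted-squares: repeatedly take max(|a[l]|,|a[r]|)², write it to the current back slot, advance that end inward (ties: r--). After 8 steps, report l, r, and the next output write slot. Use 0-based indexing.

l=0 r=9: |-5|<=|24| out[9]=576, r--
l=0 r=8: |-5|<=|19| out[8]=361, r--
l=0 r=7: |-5|<=|17| out[7]=289, r--
l=0 r=6: |-5|<=|12| out[6]=144, r--
l=0 r=5: |-5|<=|7| out[5]=49, r--
l=0 r=4: |-5|>|4| out[4]=25, l++
l=1 r=4: |0|<=|4| out[3]=16, r--
l=1 r=3: |0|<=|3| out[2]=9, r--

l=1, r=2, next write slot=1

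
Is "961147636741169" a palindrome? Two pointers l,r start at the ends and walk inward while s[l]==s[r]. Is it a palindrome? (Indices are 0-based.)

palindrome

l=0 r=14: '9'=='9', l++,r--
l=1 r=13: '6'=='6', l++,r--
l=2 r=12: '1'=='1', l++,r--
l=3 r=11: '1'=='1', l++,r--
l=4 r=10: '4'=='4', l++,r--
l=5 r=9: '7'=='7', l++,r--
l=6 r=8: '6'=='6', l++,r--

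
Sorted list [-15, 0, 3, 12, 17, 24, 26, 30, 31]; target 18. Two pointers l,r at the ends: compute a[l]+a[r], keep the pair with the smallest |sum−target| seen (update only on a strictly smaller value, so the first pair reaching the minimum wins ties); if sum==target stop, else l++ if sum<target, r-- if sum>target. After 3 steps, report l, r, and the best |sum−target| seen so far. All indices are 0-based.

[0,8] -15+31=16 d=2 * → l++
[1,8] 0+31=31 d=13 → r--
[1,7] 0+30=30 d=12 → r--

l=1, r=6, best |Δ|=2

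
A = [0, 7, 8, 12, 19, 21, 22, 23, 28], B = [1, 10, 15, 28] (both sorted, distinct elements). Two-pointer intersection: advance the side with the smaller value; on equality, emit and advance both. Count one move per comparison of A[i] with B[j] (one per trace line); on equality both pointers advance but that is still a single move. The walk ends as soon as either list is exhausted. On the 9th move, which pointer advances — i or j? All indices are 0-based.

i=0 j=0: 0<1, i++
i=1 j=0: 7>1, j++
i=1 j=1: 7<10, i++
i=2 j=1: 8<10, i++
i=3 j=1: 12>10, j++
i=3 j=2: 12<15, i++
i=4 j=2: 19>15, j++
i=4 j=3: 19<28, i++
i=5 j=3: 21<28, i++

i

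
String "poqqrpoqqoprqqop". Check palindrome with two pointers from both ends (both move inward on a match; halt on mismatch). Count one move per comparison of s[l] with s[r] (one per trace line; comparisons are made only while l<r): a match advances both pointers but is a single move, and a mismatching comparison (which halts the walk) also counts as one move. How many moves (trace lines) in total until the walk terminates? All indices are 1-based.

l=1 r=16: 'p'=='p', l++,r--
l=2 r=15: 'o'=='o', l++,r--
l=3 r=14: 'q'=='q', l++,r--
l=4 r=13: 'q'=='q', l++,r--
l=5 r=12: 'r'=='r', l++,r--
l=6 r=11: 'p'=='p', l++,r--
l=7 r=10: 'o'=='o', l++,r--
l=8 r=9: 'q'=='q', l++,r--

8 moves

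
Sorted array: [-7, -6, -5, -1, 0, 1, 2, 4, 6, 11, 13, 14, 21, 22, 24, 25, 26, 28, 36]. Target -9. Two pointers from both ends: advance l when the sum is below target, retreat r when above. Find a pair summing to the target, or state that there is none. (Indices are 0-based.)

[0,18] -7+36=29 >-9 → r--
[0,17] -7+28=21 >-9 → r--
[0,16] -7+26=19 >-9 → r--
[0,15] -7+25=18 >-9 → r--
[0,14] -7+24=17 >-9 → r--
[0,13] -7+22=15 >-9 → r--
[0,12] -7+21=14 >-9 → r--
[0,11] -7+14=7 >-9 → r--
[0,10] -7+13=6 >-9 → r--
[0,9] -7+11=4 >-9 → r--
[0,8] -7+6=-1 >-9 → r--
[0,7] -7+4=-3 >-9 → r--
[0,6] -7+2=-5 >-9 → r--
[0,5] -7+1=-6 >-9 → r--
[0,4] -7+0=-7 >-9 → r--
[0,3] -7+-1=-8 >-9 → r--
[0,2] -7+-5=-12 <-9 → l++
[1,2] -6+-5=-11 <-9 → l++

no pair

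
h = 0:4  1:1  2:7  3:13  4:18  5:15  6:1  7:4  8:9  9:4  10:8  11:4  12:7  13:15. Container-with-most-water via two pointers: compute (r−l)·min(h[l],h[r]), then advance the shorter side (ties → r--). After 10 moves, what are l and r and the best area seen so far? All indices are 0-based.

l=0 r=13: min(4,15)*13=52 best=52 *, l++
l=1 r=13: min(1,15)*12=12 best=52, l++
l=2 r=13: min(7,15)*11=77 best=77 *, l++
l=3 r=13: min(13,15)*10=130 best=130 *, l++
l=4 r=13: min(18,15)*9=135 best=135 *, r--
l=4 r=12: min(18,7)*8=56 best=135, r--
l=4 r=11: min(18,4)*7=28 best=135, r--
l=4 r=10: min(18,8)*6=48 best=135, r--
l=4 r=9: min(18,4)*5=20 best=135, r--
l=4 r=8: min(18,9)*4=36 best=135, r--

l=4, r=7, best area=135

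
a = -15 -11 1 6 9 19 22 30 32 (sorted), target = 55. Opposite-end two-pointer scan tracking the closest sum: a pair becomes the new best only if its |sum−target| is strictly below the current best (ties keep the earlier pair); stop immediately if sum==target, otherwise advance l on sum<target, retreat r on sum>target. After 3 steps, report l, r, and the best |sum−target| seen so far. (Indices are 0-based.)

l=0 r=8: -15+32=17 d=38 *, l++
l=1 r=8: -11+32=21 d=34 *, l++
l=2 r=8: 1+32=33 d=22 *, l++

l=3, r=8, best |Δ|=22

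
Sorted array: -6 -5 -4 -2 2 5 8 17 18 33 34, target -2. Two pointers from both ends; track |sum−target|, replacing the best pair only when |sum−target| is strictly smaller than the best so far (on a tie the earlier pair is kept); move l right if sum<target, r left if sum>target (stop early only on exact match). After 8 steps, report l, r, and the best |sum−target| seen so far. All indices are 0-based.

l=2, r=4, best |Δ|=1

l=0 r=10: -6+34=28 d=30 *, r--
l=0 r=9: -6+33=27 d=29 *, r--
l=0 r=8: -6+18=12 d=14 *, r--
l=0 r=7: -6+17=11 d=13 *, r--
l=0 r=6: -6+8=2 d=4 *, r--
l=0 r=5: -6+5=-1 d=1 *, r--
l=0 r=4: -6+2=-4 d=2, l++
l=1 r=4: -5+2=-3 d=1, l++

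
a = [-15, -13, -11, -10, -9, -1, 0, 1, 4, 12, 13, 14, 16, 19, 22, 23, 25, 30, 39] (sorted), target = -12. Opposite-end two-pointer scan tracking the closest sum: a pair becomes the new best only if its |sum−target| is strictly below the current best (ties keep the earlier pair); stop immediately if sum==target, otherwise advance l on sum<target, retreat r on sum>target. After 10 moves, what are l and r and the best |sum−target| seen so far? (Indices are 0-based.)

l=0, r=8, best |Δ|=9

l=0 r=18: -15+39=24 d=36 *, r--
l=0 r=17: -15+30=15 d=27 *, r--
l=0 r=16: -15+25=10 d=22 *, r--
l=0 r=15: -15+23=8 d=20 *, r--
l=0 r=14: -15+22=7 d=19 *, r--
l=0 r=13: -15+19=4 d=16 *, r--
l=0 r=12: -15+16=1 d=13 *, r--
l=0 r=11: -15+14=-1 d=11 *, r--
l=0 r=10: -15+13=-2 d=10 *, r--
l=0 r=9: -15+12=-3 d=9 *, r--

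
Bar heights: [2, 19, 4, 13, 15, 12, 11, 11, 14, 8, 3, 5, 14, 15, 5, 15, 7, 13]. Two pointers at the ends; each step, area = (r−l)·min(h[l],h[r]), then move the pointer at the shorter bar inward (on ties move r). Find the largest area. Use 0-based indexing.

max area = 210

[0,17] min(2,13)*17=34 best=34 * → l++
[1,17] min(19,13)*16=208 best=208 * → r--
[1,16] min(19,7)*15=105 best=208 → r--
[1,15] min(19,15)*14=210 best=210 * → r--
[1,14] min(19,5)*13=65 best=210 → r--
[1,13] min(19,15)*12=180 best=210 → r--
[1,12] min(19,14)*11=154 best=210 → r--
[1,11] min(19,5)*10=50 best=210 → r--
[1,10] min(19,3)*9=27 best=210 → r--
[1,9] min(19,8)*8=64 best=210 → r--
[1,8] min(19,14)*7=98 best=210 → r--
[1,7] min(19,11)*6=66 best=210 → r--
[1,6] min(19,11)*5=55 best=210 → r--
[1,5] min(19,12)*4=48 best=210 → r--
[1,4] min(19,15)*3=45 best=210 → r--
[1,3] min(19,13)*2=26 best=210 → r--
[1,2] min(19,4)*1=4 best=210 → r--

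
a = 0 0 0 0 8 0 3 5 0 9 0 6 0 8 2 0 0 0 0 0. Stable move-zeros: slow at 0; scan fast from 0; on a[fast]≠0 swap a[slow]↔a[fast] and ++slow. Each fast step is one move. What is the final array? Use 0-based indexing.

slow=0 fast=0: a[fast]=0, fast++
slow=0 fast=1: a[fast]=0, fast++
slow=0 fast=2: a[fast]=0, fast++
slow=0 fast=3: a[fast]=0, fast++
slow=0 fast=4: a[fast]=8≠0 swap→a[0]=8, slow++,fast++
slow=1 fast=5: a[fast]=0, fast++
slow=1 fast=6: a[fast]=3≠0 swap→a[1]=3, slow++,fast++
slow=2 fast=7: a[fast]=5≠0 swap→a[2]=5, slow++,fast++
slow=3 fast=8: a[fast]=0, fast++
slow=3 fast=9: a[fast]=9≠0 swap→a[3]=9, slow++,fast++
slow=4 fast=10: a[fast]=0, fast++
slow=4 fast=11: a[fast]=6≠0 swap→a[4]=6, slow++,fast++
slow=5 fast=12: a[fast]=0, fast++
slow=5 fast=13: a[fast]=8≠0 swap→a[5]=8, slow++,fast++
slow=6 fast=14: a[fast]=2≠0 swap→a[6]=2, slow++,fast++
slow=7 fast=15: a[fast]=0, fast++
slow=7 fast=16: a[fast]=0, fast++
slow=7 fast=17: a[fast]=0, fast++
slow=7 fast=18: a[fast]=0, fast++
slow=7 fast=19: a[fast]=0, fast++

[8, 3, 5, 9, 6, 8, 2, 0, 0, 0, 0, 0, 0, 0, 0, 0, 0, 0, 0, 0]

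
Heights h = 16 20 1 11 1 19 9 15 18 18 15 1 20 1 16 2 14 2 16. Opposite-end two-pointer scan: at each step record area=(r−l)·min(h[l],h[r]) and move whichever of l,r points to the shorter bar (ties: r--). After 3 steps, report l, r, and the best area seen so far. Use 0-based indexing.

[0,18] min(16,16)*18=288 best=288 * → r--
[0,17] min(16,2)*17=34 best=288 → r--
[0,16] min(16,14)*16=224 best=288 → r--

l=0, r=15, best area=288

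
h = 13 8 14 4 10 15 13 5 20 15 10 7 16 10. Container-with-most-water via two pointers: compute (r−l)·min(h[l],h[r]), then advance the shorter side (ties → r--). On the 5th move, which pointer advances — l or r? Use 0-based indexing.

[0,13] min(13,10)*13=130 best=130 * → r--
[0,12] min(13,16)*12=156 best=156 * → l++
[1,12] min(8,16)*11=88 best=156 → l++
[2,12] min(14,16)*10=140 best=156 → l++
[3,12] min(4,16)*9=36 best=156 → l++

l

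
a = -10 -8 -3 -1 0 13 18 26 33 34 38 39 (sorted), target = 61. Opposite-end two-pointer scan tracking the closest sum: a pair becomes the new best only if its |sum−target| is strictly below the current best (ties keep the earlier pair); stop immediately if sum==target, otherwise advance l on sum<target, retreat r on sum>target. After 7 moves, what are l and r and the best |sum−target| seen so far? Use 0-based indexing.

l=0 r=11: -10+39=29 d=32 *, l++
l=1 r=11: -8+39=31 d=30 *, l++
l=2 r=11: -3+39=36 d=25 *, l++
l=3 r=11: -1+39=38 d=23 *, l++
l=4 r=11: 0+39=39 d=22 *, l++
l=5 r=11: 13+39=52 d=9 *, l++
l=6 r=11: 18+39=57 d=4 *, l++

l=7, r=11, best |Δ|=4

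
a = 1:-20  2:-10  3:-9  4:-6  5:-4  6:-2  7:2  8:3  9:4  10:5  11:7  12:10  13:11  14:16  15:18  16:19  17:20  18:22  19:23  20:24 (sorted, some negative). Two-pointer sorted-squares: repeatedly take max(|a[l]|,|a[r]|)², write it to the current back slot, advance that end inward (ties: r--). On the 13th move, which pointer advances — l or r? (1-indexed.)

r

[1,20] |-20|<=|24| out[20]=576 → r--
[1,19] |-20|<=|23| out[19]=529 → r--
[1,18] |-20|<=|22| out[18]=484 → r--
[1,17] |-20|<=|20| out[17]=400 → r--
[1,16] |-20|>|19| out[16]=400 → l++
[2,16] |-10|<=|19| out[15]=361 → r--
[2,15] |-10|<=|18| out[14]=324 → r--
[2,14] |-10|<=|16| out[13]=256 → r--
[2,13] |-10|<=|11| out[12]=121 → r--
[2,12] |-10|<=|10| out[11]=100 → r--
[2,11] |-10|>|7| out[10]=100 → l++
[3,11] |-9|>|7| out[9]=81 → l++
[4,11] |-6|<=|7| out[8]=49 → r--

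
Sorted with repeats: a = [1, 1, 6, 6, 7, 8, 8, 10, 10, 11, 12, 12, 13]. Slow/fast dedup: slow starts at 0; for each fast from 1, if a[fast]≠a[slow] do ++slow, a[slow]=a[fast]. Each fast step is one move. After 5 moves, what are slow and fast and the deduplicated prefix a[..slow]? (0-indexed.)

slow=0 fast=1: a[fast]=1=a[slow] dup, fast++
slow=0 fast=2: a[fast]=6≠a[slow]=1 write a[1]=6, slow++,fast++
slow=1 fast=3: a[fast]=6=a[slow] dup, fast++
slow=1 fast=4: a[fast]=7≠a[slow]=6 write a[2]=7, slow++,fast++
slow=2 fast=5: a[fast]=8≠a[slow]=7 write a[3]=8, slow++,fast++

slow=3, fast=6, prefix=[1, 6, 7, 8]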